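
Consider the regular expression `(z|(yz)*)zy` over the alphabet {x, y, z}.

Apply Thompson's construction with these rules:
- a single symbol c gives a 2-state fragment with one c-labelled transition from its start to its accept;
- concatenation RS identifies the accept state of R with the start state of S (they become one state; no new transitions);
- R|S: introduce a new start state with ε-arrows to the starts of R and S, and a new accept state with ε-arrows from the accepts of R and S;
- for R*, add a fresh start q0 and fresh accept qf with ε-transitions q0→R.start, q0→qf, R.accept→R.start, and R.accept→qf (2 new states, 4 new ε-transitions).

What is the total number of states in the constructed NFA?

11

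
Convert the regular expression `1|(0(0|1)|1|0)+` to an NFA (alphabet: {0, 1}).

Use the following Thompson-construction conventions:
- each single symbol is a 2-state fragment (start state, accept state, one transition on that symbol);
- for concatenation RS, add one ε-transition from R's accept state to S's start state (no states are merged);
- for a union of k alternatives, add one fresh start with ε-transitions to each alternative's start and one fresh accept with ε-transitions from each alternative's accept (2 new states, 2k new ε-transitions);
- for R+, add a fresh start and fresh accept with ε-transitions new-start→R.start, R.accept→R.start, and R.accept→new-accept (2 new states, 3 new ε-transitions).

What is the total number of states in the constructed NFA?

20

Per subexpression:
Each of the 6 symbol leaves contributes a 2-state fragment.
  0|1 = 6 states
  0(0|1) = 8 states
  0(0|1)|1|0 = 14 states
  (0(0|1)|1|0)+ = 16 states
  1|(0(0|1)|1|0)+ = 20 states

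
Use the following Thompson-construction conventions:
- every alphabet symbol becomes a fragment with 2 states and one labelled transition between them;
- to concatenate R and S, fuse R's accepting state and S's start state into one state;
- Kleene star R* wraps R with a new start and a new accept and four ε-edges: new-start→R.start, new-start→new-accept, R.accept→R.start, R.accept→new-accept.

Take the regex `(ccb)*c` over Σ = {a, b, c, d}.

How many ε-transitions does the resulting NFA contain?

4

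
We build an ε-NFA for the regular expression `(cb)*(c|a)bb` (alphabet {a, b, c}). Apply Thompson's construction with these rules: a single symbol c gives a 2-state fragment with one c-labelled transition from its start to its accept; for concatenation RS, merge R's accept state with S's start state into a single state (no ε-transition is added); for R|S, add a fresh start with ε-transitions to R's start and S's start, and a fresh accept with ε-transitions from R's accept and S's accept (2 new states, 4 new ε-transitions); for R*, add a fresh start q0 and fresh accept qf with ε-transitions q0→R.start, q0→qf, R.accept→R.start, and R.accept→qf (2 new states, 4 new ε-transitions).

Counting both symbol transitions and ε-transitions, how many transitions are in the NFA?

Recursing over subexpressions:
Each of the 6 symbol leaves contributes 1 transition (1 symbol, 0 ε).
  cb = 2 transitions (2 symbol, 0 ε)
  (cb)* = 6 transitions (2 symbol, 4 ε)
  c|a = 6 transitions (2 symbol, 4 ε)
  (cb)*(c|a)bb = 14 transitions (6 symbol, 8 ε)

14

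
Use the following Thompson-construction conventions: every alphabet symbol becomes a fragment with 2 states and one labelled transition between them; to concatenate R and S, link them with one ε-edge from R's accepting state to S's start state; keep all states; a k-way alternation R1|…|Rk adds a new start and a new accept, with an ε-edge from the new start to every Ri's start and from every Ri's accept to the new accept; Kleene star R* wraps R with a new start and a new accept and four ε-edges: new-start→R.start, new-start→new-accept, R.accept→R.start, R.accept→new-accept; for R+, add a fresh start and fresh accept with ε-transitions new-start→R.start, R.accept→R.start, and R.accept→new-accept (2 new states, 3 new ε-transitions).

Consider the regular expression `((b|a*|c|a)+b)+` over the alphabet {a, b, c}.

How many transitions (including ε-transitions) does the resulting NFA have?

24

Per subexpression:
Each of the 5 symbol leaves contributes 1 transition (1 symbol, 0 ε).
  a* — 5 transitions (1 symbol, 4 ε)
  b|a*|c|a — 16 transitions (4 symbol, 12 ε)
  (b|a*|c|a)+ — 19 transitions (4 symbol, 15 ε)
  (b|a*|c|a)+b — 21 transitions (5 symbol, 16 ε)
  ((b|a*|c|a)+b)+ — 24 transitions (5 symbol, 19 ε)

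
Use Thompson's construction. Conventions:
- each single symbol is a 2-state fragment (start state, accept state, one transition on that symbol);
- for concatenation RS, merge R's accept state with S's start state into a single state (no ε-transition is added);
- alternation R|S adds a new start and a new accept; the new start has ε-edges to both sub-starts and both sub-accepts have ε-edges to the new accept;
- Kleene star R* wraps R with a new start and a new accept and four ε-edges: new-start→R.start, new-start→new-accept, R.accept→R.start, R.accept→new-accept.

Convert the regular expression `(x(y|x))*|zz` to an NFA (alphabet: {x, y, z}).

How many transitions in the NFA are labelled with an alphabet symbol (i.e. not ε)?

5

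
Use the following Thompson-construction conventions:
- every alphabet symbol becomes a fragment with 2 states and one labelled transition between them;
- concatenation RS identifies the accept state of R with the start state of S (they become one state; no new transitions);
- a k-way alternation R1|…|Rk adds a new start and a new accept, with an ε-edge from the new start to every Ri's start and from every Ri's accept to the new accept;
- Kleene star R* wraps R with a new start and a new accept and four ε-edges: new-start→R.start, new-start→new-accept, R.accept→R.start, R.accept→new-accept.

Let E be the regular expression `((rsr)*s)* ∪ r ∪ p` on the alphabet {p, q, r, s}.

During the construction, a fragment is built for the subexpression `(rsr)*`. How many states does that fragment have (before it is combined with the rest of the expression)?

6

Fragment for `(rsr)*`:
Each of the 3 symbol leaves contributes a 2-state fragment.
  rsr — 4 states
  (rsr)* — 6 states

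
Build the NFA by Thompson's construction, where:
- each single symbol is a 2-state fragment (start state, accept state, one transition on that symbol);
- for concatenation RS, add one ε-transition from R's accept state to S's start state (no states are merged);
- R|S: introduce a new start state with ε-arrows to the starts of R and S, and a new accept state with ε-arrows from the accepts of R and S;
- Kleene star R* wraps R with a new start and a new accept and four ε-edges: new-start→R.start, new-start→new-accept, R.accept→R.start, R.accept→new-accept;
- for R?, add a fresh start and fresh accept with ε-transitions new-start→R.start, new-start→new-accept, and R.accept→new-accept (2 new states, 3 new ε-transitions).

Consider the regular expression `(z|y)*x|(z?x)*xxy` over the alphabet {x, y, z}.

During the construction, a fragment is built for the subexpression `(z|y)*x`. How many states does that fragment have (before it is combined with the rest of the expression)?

10

Fragment for `(z|y)*x`:
Each of the 3 symbol leaves contributes a 2-state fragment.
  z|y → 6 states
  (z|y)* → 8 states
  (z|y)*x → 10 states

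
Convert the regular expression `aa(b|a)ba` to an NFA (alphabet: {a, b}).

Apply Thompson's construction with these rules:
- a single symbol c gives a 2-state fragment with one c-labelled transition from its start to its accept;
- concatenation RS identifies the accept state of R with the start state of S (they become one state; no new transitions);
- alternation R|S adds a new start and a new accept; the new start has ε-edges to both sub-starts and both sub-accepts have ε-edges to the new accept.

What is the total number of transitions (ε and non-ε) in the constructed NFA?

Per subexpression:
Each of the 6 symbol leaves contributes 1 transition (1 symbol, 0 ε).
  b|a — 6 transitions (2 symbol, 4 ε)
  aa(b|a)ba — 10 transitions (6 symbol, 4 ε)

10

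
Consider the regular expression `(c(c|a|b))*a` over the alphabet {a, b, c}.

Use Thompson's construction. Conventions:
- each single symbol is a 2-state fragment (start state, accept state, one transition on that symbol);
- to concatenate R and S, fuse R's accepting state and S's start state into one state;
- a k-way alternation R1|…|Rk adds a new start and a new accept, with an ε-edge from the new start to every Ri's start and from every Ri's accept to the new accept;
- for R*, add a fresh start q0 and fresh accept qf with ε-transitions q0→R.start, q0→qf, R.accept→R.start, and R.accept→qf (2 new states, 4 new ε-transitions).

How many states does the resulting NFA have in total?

12

Recursing over subexpressions:
Each of the 5 symbol leaves contributes a 2-state fragment.
  c|a|b : 8 states
  c(c|a|b) : 9 states
  (c(c|a|b))* : 11 states
  (c(c|a|b))*a : 12 states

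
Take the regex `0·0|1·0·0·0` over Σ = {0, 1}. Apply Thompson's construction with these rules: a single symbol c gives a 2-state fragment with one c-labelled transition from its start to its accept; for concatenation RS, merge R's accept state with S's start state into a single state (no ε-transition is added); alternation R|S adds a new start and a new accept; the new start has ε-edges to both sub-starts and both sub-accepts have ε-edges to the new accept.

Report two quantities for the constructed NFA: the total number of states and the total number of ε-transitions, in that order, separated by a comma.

10, 4

Recursing over subexpressions:
Each of the 6 symbol leaves contributes 2 states and 0 ε-transitions.
  0·0 → 3 states, 0 ε-transitions
  1·0·0·0 → 5 states, 0 ε-transitions
  0·0|1·0·0·0 → 10 states, 4 ε-transitions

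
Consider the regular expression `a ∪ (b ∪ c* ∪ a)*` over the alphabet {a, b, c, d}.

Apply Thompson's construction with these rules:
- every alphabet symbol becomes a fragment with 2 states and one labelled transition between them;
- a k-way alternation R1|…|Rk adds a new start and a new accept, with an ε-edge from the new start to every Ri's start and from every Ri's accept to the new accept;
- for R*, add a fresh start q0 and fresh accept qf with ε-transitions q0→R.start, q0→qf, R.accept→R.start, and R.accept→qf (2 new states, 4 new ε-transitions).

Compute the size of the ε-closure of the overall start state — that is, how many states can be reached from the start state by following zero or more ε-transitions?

12

Let C(F) = |ε-closure(F.start)| within fragment F, and note whether F accepts ε. Symbol fragments have C = 1 and do not accept ε. Then:
  c* : new start has ε-edges to the inner start and to the new accept, so |closure| = 2 + 1 = 3
  b ∪ c* ∪ a : |closure| = 1 (new start) + (1 + 3 + 1) + 1 (new accept, since some branch ε-reaches its own accept) = 7
  (b ∪ c* ∪ a)* : the star's fresh start ε-reaches both the body's start and the fresh accept: |closure| = 2 + 7 = 9
  a ∪ (b ∪ c* ∪ a)* : new start ε-reaches every alternative's start; at least one alternative accepts ε, so the union's new accept is reached too: |closure| = 1 + 1 + 9 + 1 = 12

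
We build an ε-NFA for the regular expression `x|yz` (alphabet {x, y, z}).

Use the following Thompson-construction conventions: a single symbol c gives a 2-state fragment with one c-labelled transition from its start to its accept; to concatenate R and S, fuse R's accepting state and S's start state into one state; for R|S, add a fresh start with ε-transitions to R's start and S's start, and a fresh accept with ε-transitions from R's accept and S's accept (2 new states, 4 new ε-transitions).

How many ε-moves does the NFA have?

By structural recursion:
Each of the 3 symbol leaves contributes 0 ε-transitions.
  yz = 0 ε-transitions
  x|yz = 4 ε-transitions

4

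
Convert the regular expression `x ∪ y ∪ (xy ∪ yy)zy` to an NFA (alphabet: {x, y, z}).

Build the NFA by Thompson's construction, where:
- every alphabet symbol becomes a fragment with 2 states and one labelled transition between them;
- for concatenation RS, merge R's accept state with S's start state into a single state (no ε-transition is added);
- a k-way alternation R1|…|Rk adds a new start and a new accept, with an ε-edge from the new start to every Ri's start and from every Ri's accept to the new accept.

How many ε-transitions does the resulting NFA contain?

10

Bottom-up over the parse tree:
Each of the 8 symbol leaves contributes 0 ε-transitions.
  xy : 0 ε-transitions
  yy : 0 ε-transitions
  xy ∪ yy : 4 ε-transitions
  (xy ∪ yy)zy : 4 ε-transitions
  x ∪ y ∪ (xy ∪ yy)zy : 10 ε-transitions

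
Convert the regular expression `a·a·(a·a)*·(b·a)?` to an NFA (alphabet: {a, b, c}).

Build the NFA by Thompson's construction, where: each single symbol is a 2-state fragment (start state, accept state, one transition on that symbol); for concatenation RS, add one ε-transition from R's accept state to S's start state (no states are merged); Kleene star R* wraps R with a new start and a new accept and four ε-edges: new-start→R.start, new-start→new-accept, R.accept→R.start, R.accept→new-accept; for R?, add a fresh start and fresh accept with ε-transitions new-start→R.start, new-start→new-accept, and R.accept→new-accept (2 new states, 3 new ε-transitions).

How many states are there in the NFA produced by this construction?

16

Bottom-up over the parse tree:
Each of the 6 symbol leaves contributes a 2-state fragment.
  a·a — 4 states
  (a·a)* — 6 states
  b·a — 4 states
  (b·a)? — 6 states
  a·a·(a·a)*·(b·a)? — 16 states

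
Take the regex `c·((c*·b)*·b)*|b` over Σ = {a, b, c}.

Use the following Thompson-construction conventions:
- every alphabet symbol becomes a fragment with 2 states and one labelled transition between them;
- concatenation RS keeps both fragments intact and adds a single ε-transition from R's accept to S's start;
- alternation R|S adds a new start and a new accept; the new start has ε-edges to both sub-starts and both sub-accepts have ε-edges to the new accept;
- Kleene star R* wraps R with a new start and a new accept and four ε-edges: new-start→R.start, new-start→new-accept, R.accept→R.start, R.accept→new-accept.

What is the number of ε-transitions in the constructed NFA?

Building bottom-up:
Each of the 5 symbol leaves contributes 0 ε-transitions.
  c* = 4 ε-transitions
  c*·b = 5 ε-transitions
  (c*·b)* = 9 ε-transitions
  (c*·b)*·b = 10 ε-transitions
  ((c*·b)*·b)* = 14 ε-transitions
  c·((c*·b)*·b)* = 15 ε-transitions
  c·((c*·b)*·b)*|b = 19 ε-transitions

19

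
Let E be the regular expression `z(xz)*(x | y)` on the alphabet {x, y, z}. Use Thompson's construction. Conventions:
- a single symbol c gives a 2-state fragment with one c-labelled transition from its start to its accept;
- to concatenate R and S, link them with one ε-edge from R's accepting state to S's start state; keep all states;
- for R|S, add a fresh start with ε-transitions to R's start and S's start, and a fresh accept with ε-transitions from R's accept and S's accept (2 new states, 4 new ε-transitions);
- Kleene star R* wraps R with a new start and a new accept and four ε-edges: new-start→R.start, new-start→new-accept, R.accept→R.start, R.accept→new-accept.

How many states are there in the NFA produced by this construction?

14

Recursing over subexpressions:
Each of the 5 symbol leaves contributes a 2-state fragment.
  xz : 4 states
  (xz)* : 6 states
  x | y : 6 states
  z(xz)*(x | y) : 14 states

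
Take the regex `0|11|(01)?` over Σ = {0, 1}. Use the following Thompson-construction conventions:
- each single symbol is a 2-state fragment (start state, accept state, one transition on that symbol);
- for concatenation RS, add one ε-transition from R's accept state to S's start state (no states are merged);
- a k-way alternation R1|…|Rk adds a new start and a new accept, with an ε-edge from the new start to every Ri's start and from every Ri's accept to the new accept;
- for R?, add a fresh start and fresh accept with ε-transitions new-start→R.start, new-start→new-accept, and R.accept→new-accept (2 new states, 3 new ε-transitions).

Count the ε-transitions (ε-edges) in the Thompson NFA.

Recursing over subexpressions:
Each of the 5 symbol leaves contributes 0 ε-transitions.
  11 — 1 ε-transition
  01 — 1 ε-transition
  (01)? — 4 ε-transitions
  0|11|(01)? — 11 ε-transitions

11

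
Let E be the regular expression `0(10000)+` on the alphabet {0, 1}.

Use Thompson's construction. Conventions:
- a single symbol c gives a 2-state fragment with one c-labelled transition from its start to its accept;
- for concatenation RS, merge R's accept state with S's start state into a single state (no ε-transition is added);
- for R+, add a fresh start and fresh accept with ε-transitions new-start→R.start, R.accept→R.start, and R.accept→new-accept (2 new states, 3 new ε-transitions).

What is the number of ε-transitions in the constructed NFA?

Building bottom-up:
Each of the 6 symbol leaves contributes 0 ε-transitions.
  10000 = 0 ε-transitions
  (10000)+ = 3 ε-transitions
  0(10000)+ = 3 ε-transitions

3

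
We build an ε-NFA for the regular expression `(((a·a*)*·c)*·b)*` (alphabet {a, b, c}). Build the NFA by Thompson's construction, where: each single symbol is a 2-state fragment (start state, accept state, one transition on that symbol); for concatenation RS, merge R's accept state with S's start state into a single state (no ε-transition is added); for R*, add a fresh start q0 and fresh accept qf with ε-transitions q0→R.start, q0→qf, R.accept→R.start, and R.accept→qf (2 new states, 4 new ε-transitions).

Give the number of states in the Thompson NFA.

Bottom-up over the parse tree:
Each of the 4 symbol leaves contributes a 2-state fragment.
  a* = 4 states
  a·a* = 5 states
  (a·a*)* = 7 states
  (a·a*)*·c = 8 states
  ((a·a*)*·c)* = 10 states
  ((a·a*)*·c)*·b = 11 states
  (((a·a*)*·c)*·b)* = 13 states

13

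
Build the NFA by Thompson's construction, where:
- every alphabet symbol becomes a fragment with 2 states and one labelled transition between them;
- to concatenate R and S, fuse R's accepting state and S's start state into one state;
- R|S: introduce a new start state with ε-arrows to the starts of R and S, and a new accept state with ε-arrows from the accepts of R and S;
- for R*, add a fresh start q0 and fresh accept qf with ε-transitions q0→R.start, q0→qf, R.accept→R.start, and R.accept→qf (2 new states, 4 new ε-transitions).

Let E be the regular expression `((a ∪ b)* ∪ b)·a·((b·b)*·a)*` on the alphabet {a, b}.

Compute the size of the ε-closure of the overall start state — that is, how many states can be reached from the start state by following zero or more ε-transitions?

8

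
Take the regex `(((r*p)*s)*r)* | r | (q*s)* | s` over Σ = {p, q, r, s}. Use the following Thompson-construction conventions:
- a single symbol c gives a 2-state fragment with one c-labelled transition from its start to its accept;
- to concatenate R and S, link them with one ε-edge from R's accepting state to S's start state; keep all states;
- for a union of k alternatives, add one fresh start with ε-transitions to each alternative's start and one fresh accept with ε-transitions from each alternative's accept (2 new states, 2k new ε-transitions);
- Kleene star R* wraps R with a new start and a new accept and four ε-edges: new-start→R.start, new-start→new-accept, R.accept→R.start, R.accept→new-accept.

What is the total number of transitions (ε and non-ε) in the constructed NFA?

44

Bottom-up over the parse tree:
Each of the 8 symbol leaves contributes 1 transition (1 symbol, 0 ε).
  r* = 5 transitions (1 symbol, 4 ε)
  r*p = 7 transitions (2 symbol, 5 ε)
  (r*p)* = 11 transitions (2 symbol, 9 ε)
  (r*p)*s = 13 transitions (3 symbol, 10 ε)
  ((r*p)*s)* = 17 transitions (3 symbol, 14 ε)
  ((r*p)*s)*r = 19 transitions (4 symbol, 15 ε)
  (((r*p)*s)*r)* = 23 transitions (4 symbol, 19 ε)
  q* = 5 transitions (1 symbol, 4 ε)
  q*s = 7 transitions (2 symbol, 5 ε)
  (q*s)* = 11 transitions (2 symbol, 9 ε)
  (((r*p)*s)*r)* | r | (q*s)* | s = 44 transitions (8 symbol, 36 ε)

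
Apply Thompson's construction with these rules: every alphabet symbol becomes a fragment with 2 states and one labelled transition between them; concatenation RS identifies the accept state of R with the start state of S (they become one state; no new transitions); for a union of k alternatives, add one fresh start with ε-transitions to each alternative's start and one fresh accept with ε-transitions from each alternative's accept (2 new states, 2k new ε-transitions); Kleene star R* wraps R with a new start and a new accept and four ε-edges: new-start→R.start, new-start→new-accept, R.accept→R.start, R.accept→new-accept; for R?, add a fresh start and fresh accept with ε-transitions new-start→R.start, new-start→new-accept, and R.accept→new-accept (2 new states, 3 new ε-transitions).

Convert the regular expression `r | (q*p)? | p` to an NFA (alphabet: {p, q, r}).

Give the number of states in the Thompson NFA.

13

Recursing over subexpressions:
Each of the 4 symbol leaves contributes a 2-state fragment.
  q* — 4 states
  q*p — 5 states
  (q*p)? — 7 states
  r | (q*p)? | p — 13 states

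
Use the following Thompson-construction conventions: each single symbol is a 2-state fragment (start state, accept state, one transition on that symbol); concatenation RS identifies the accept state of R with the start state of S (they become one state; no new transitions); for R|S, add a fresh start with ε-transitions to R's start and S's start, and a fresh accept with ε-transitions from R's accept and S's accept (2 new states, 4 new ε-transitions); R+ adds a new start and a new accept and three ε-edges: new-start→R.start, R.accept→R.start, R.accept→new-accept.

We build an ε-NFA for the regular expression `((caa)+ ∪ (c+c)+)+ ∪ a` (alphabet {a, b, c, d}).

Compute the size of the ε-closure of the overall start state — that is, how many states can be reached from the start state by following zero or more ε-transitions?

Compute the ε-closure size of each fragment's start state recursively; a symbol fragment's start has no outgoing ε-edge, so its closure is just itself (size 1).
  caa : same as the first factor's closure: C = 1
  (caa)+ : C = 1 + 1 = 2 (the body doesn't accept ε, so the new accept is not reached)
  c+ : C = 1 + 1 = 2 (the body doesn't accept ε, so the new accept is not reached)
  c+c : same as the first factor's closure: C = 2
  (c+c)+ : C = 1 + 2 = 3 (the body doesn't accept ε, so the new accept is not reached)
  (caa)+ ∪ (c+c)+ : C = 1 + 2 + 3 = 6 (the new accept is not ε-reachable since no branch accepts ε)
  ((caa)+ ∪ (c+c)+)+ : C = 1 + 6 = 7 (the body doesn't accept ε, so the new accept is not reached)
  ((caa)+ ∪ (c+c)+)+ ∪ a : new start ε-reaches every alternative's start; none of them accept ε, so the new accept is not reached: C = 1 + 7 + 1 = 9

9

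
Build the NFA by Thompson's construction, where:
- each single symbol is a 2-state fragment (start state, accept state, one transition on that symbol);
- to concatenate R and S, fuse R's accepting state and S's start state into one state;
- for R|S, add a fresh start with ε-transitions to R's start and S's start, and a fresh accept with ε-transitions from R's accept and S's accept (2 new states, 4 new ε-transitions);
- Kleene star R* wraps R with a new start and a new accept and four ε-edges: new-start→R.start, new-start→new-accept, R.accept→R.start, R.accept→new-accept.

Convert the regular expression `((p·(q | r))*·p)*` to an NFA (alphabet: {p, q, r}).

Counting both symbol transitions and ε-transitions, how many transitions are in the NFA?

16

Bottom-up over the parse tree:
Each of the 4 symbol leaves contributes 1 transition (1 symbol, 0 ε).
  q | r = 6 transitions (2 symbol, 4 ε)
  p·(q | r) = 7 transitions (3 symbol, 4 ε)
  (p·(q | r))* = 11 transitions (3 symbol, 8 ε)
  (p·(q | r))*·p = 12 transitions (4 symbol, 8 ε)
  ((p·(q | r))*·p)* = 16 transitions (4 symbol, 12 ε)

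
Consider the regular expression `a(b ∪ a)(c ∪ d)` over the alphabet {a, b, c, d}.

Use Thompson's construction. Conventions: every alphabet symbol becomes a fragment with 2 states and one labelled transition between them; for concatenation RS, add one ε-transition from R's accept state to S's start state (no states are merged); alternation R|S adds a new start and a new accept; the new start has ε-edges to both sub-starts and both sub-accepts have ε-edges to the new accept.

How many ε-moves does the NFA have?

10

By structural recursion:
Each of the 5 symbol leaves contributes 0 ε-transitions.
  b ∪ a : 4 ε-transitions
  c ∪ d : 4 ε-transitions
  a(b ∪ a)(c ∪ d) : 10 ε-transitions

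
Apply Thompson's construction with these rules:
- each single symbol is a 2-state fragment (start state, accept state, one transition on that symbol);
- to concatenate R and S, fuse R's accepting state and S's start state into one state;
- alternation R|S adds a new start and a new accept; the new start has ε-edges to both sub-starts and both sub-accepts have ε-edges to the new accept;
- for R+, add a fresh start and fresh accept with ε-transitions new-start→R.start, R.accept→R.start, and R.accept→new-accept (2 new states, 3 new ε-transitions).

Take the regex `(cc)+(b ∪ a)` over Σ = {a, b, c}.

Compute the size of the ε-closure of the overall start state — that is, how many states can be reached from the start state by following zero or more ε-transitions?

Work bottom-up. For each fragment F, track |ε-closure(F.start)| and whether F's accept lies in that closure (i.e. whether F accepts ε). A single-symbol fragment has closure size 1 and does not accept ε.
  cc : same as the first factor's closure: |closure| = 1
  (cc)+ : |closure| = 1 + 1 = 2 (the body doesn't accept ε, so the new accept is not reached)
  b ∪ a : new start ε-reaches every alternative's start; none of them accept ε, so the new accept is not reached: |closure| = 1 + 1 + 1 = 3
  (cc)+(b ∪ a) : |closure| equals the left operand's closure size = 2 (its accept is not ε-reachable, so the closure stops there)

2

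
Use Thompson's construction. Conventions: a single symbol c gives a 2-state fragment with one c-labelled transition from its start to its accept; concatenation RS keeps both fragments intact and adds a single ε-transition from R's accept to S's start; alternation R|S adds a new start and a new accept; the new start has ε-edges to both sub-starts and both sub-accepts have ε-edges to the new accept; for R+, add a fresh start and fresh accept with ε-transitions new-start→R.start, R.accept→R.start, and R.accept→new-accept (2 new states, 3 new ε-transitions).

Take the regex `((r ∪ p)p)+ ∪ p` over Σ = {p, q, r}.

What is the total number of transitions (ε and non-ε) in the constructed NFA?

16

Recursing over subexpressions:
Each of the 4 symbol leaves contributes 1 transition (1 symbol, 0 ε).
  r ∪ p = 6 transitions (2 symbol, 4 ε)
  (r ∪ p)p = 8 transitions (3 symbol, 5 ε)
  ((r ∪ p)p)+ = 11 transitions (3 symbol, 8 ε)
  ((r ∪ p)p)+ ∪ p = 16 transitions (4 symbol, 12 ε)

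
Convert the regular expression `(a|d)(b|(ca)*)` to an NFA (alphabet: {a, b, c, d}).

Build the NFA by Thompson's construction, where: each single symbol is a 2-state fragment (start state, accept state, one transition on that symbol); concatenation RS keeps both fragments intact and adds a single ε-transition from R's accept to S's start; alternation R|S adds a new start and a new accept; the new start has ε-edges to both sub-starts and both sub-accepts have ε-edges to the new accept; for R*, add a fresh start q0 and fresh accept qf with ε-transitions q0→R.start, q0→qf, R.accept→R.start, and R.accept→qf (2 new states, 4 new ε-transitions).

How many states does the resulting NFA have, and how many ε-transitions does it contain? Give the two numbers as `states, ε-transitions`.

Bottom-up over the parse tree:
Each of the 5 symbol leaves contributes 2 states and 0 ε-transitions.
  a|d — 6 states, 4 ε-transitions
  ca — 4 states, 1 ε-transition
  (ca)* — 6 states, 5 ε-transitions
  b|(ca)* — 10 states, 9 ε-transitions
  (a|d)(b|(ca)*) — 16 states, 14 ε-transitions

16, 14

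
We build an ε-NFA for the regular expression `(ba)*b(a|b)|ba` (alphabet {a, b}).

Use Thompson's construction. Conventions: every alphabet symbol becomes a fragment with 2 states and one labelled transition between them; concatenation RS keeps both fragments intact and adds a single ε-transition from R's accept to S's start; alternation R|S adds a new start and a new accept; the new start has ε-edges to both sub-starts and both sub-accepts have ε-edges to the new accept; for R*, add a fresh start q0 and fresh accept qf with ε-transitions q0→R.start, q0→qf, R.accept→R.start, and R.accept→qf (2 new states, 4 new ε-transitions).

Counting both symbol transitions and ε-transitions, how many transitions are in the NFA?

Per subexpression:
Each of the 7 symbol leaves contributes 1 transition (1 symbol, 0 ε).
  ba = 3 transitions (2 symbol, 1 ε)
  (ba)* = 7 transitions (2 symbol, 5 ε)
  a|b = 6 transitions (2 symbol, 4 ε)
  (ba)*b(a|b) = 16 transitions (5 symbol, 11 ε)
  ba = 3 transitions (2 symbol, 1 ε)
  (ba)*b(a|b)|ba = 23 transitions (7 symbol, 16 ε)

23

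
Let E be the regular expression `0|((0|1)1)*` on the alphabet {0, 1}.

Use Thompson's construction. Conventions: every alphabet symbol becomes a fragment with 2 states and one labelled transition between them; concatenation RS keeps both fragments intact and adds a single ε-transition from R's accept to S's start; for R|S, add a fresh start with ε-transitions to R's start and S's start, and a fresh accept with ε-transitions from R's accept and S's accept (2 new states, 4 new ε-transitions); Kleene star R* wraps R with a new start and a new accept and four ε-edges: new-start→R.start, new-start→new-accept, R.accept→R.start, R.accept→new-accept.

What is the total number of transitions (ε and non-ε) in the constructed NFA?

17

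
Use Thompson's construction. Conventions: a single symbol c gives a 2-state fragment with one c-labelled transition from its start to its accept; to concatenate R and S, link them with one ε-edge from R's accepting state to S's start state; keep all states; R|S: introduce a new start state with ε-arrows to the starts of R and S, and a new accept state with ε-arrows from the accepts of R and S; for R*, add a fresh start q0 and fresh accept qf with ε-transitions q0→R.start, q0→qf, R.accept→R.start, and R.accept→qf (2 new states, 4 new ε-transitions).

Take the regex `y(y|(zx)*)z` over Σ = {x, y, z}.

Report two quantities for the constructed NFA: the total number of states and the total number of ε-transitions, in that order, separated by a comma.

Recursing over subexpressions:
Each of the 5 symbol leaves contributes 2 states and 0 ε-transitions.
  zx — 4 states, 1 ε-transition
  (zx)* — 6 states, 5 ε-transitions
  y|(zx)* — 10 states, 9 ε-transitions
  y(y|(zx)*)z — 14 states, 11 ε-transitions

14, 11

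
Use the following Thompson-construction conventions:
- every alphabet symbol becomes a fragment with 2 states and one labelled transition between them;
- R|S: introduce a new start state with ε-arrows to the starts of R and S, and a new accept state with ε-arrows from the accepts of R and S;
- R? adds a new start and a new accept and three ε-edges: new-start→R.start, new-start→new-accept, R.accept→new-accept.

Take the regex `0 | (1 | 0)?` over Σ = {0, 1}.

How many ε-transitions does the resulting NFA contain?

By structural recursion:
Each of the 3 symbol leaves contributes 0 ε-transitions.
  1 | 0 → 4 ε-transitions
  (1 | 0)? → 7 ε-transitions
  0 | (1 | 0)? → 11 ε-transitions

11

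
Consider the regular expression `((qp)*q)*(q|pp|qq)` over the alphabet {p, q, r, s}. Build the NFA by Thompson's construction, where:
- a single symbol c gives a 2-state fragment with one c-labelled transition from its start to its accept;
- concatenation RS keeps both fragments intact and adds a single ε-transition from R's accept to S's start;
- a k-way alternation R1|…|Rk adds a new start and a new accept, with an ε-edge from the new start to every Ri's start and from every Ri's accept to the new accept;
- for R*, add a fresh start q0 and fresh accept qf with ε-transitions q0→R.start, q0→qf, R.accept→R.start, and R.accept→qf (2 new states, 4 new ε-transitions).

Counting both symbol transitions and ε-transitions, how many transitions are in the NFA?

Per subexpression:
Each of the 8 symbol leaves contributes 1 transition (1 symbol, 0 ε).
  qp → 3 transitions (2 symbol, 1 ε)
  (qp)* → 7 transitions (2 symbol, 5 ε)
  (qp)*q → 9 transitions (3 symbol, 6 ε)
  ((qp)*q)* → 13 transitions (3 symbol, 10 ε)
  pp → 3 transitions (2 symbol, 1 ε)
  qq → 3 transitions (2 symbol, 1 ε)
  q|pp|qq → 13 transitions (5 symbol, 8 ε)
  ((qp)*q)*(q|pp|qq) → 27 transitions (8 symbol, 19 ε)

27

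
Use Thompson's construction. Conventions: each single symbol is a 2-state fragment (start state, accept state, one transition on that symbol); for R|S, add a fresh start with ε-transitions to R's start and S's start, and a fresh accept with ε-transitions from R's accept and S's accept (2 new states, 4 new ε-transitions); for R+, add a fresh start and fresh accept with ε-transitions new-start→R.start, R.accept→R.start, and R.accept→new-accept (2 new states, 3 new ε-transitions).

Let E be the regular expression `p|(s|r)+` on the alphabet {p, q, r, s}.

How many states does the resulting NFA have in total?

Per subexpression:
Each of the 3 symbol leaves contributes a 2-state fragment.
  s|r = 6 states
  (s|r)+ = 8 states
  p|(s|r)+ = 12 states

12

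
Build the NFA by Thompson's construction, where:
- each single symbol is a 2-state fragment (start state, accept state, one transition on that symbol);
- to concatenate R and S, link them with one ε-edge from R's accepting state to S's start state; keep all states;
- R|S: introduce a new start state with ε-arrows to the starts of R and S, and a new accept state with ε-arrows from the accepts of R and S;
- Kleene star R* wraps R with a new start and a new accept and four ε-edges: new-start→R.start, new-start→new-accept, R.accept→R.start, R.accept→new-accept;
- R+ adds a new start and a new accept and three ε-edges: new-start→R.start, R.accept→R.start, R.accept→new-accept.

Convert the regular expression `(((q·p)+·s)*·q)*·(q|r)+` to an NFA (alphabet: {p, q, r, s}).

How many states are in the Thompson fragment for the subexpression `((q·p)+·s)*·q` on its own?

12

Fragment for `((q·p)+·s)*·q`:
Each of the 4 symbol leaves contributes a 2-state fragment.
  q·p → 4 states
  (q·p)+ → 6 states
  (q·p)+·s → 8 states
  ((q·p)+·s)* → 10 states
  ((q·p)+·s)*·q → 12 states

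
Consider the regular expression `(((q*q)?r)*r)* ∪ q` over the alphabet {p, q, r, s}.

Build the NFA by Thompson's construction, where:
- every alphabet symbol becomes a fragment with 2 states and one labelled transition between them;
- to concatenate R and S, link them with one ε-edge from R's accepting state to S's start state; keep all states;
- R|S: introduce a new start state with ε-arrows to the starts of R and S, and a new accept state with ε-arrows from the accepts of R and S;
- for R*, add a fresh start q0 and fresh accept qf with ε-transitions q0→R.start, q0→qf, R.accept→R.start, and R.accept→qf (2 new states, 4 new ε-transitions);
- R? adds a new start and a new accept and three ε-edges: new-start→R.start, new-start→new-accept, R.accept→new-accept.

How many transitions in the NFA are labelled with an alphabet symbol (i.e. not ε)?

By structural recursion:
Each of the 5 symbol leaves contributes exactly 1 symbol transition.
  q* — 1 symbol transition
  q*q — 2 symbol transitions
  (q*q)? — 2 symbol transitions
  (q*q)?r — 3 symbol transitions
  ((q*q)?r)* — 3 symbol transitions
  ((q*q)?r)*r — 4 symbol transitions
  (((q*q)?r)*r)* — 4 symbol transitions
  (((q*q)?r)*r)* ∪ q — 5 symbol transitions

5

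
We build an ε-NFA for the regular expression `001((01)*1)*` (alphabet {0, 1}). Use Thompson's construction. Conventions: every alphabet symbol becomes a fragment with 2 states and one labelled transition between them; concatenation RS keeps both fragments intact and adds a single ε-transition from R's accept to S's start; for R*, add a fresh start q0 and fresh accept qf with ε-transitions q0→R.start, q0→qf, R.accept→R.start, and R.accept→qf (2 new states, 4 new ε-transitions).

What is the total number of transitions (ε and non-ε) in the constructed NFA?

Building bottom-up:
Each of the 6 symbol leaves contributes 1 transition (1 symbol, 0 ε).
  01 → 3 transitions (2 symbol, 1 ε)
  (01)* → 7 transitions (2 symbol, 5 ε)
  (01)*1 → 9 transitions (3 symbol, 6 ε)
  ((01)*1)* → 13 transitions (3 symbol, 10 ε)
  001((01)*1)* → 19 transitions (6 symbol, 13 ε)

19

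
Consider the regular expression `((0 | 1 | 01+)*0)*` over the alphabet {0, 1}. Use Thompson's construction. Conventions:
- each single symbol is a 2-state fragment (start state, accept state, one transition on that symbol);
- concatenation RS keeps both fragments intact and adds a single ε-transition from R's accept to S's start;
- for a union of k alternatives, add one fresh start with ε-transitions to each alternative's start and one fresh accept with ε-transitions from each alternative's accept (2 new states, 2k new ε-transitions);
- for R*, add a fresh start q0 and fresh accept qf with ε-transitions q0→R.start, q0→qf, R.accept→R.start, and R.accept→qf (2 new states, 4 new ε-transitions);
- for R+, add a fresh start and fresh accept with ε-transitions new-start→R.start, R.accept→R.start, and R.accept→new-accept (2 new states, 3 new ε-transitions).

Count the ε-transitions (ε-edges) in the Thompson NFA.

Recursing over subexpressions:
Each of the 5 symbol leaves contributes 0 ε-transitions.
  1+ = 3 ε-transitions
  01+ = 4 ε-transitions
  0 | 1 | 01+ = 10 ε-transitions
  (0 | 1 | 01+)* = 14 ε-transitions
  (0 | 1 | 01+)*0 = 15 ε-transitions
  ((0 | 1 | 01+)*0)* = 19 ε-transitions

19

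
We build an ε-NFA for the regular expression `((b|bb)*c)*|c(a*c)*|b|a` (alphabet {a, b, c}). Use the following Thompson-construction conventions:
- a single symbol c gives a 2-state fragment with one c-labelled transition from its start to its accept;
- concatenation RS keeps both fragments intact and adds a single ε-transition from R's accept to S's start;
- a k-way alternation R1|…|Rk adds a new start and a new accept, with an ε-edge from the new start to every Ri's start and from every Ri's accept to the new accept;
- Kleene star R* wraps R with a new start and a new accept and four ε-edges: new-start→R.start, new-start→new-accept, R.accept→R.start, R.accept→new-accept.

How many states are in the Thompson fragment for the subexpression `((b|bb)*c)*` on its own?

14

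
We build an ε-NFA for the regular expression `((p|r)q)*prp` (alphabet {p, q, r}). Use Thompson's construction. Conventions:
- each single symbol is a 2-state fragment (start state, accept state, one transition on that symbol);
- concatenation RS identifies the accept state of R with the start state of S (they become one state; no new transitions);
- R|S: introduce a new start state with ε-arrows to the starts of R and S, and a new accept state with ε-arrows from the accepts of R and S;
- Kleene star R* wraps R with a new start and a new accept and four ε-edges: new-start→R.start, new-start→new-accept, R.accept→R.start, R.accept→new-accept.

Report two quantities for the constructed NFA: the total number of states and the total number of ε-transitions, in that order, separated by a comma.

12, 8

By structural recursion:
Each of the 6 symbol leaves contributes 2 states and 0 ε-transitions.
  p|r — 6 states, 4 ε-transitions
  (p|r)q — 7 states, 4 ε-transitions
  ((p|r)q)* — 9 states, 8 ε-transitions
  ((p|r)q)*prp — 12 states, 8 ε-transitions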